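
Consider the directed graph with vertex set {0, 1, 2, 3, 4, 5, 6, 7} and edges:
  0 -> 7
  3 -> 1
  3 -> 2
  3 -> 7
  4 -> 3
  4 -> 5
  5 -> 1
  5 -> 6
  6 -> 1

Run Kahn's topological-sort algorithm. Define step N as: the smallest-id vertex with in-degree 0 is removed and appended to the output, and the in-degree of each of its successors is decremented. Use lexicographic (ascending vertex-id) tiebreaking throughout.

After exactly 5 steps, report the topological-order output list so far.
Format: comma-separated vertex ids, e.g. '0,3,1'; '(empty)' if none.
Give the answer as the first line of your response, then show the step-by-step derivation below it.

0,4,3,2,5

step 1: output 0; order=[0]; indeg=(0,3,1,1,0,1,1,1)
step 2: output 4; order=[0,4]; indeg=(0,3,1,0,0,0,1,1)
step 3: output 3; order=[0,4,3]; indeg=(0,2,0,0,0,0,1,0)
step 4: output 2; order=[0,4,3,2]; indeg=(0,2,0,0,0,0,1,0)
step 5: output 5; order=[0,4,3,2,5]; indeg=(0,1,0,0,0,0,0,0)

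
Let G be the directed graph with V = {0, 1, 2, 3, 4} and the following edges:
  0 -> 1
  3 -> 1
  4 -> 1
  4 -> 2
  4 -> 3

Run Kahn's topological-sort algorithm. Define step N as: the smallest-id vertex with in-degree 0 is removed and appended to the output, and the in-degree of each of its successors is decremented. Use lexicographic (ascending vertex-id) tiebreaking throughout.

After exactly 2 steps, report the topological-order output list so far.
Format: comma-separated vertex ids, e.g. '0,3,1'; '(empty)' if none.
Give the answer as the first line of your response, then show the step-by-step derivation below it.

0,4

step 1: output 0; order=[0]; indeg=(0,2,1,1,0)
step 2: output 4; order=[0,4]; indeg=(0,1,0,0,0)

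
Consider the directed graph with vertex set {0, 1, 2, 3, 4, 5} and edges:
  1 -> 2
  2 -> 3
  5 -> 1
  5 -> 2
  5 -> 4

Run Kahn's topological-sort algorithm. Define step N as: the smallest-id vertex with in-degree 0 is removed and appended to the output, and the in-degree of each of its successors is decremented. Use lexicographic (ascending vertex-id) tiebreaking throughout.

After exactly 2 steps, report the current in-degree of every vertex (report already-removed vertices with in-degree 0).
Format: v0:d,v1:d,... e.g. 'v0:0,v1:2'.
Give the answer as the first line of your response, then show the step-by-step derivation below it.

v0:0,v1:0,v2:1,v3:1,v4:0,v5:0

step 1: output 0; order=[0]; indeg=(0,1,2,1,1,0)
step 2: output 5; order=[0,5]; indeg=(0,0,1,1,0,0)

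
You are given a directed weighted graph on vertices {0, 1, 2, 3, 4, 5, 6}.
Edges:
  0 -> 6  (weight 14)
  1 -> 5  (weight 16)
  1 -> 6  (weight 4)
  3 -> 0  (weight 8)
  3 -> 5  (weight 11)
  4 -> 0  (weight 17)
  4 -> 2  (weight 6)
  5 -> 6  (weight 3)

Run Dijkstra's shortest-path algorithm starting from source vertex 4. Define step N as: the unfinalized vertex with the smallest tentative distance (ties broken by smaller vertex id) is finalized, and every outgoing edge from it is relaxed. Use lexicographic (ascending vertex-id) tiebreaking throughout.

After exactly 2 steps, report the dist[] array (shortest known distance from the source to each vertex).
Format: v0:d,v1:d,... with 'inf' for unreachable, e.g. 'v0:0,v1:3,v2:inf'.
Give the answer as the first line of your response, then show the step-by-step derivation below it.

v0:17,v1:inf,v2:6,v3:inf,v4:0,v5:inf,v6:inf

step 1: dist = v0:17,v1:inf,v2:6,v3:inf,v4:0,v5:inf,v6:inf
step 2: dist = v0:17,v1:inf,v2:6,v3:inf,v4:0,v5:inf,v6:inf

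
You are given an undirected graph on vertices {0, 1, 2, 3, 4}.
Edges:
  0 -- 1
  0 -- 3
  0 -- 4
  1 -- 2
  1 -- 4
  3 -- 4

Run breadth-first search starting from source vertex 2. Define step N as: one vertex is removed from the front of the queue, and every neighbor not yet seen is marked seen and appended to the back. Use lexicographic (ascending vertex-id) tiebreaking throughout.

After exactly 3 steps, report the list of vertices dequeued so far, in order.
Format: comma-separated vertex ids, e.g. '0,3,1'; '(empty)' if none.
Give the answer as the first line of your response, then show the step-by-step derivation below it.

2,1,0

step 1: dequeue 2; queue=[1]; order=2
step 2: dequeue 1; queue=[0,4]; order=2,1
step 3: dequeue 0; queue=[4,3]; order=2,1,0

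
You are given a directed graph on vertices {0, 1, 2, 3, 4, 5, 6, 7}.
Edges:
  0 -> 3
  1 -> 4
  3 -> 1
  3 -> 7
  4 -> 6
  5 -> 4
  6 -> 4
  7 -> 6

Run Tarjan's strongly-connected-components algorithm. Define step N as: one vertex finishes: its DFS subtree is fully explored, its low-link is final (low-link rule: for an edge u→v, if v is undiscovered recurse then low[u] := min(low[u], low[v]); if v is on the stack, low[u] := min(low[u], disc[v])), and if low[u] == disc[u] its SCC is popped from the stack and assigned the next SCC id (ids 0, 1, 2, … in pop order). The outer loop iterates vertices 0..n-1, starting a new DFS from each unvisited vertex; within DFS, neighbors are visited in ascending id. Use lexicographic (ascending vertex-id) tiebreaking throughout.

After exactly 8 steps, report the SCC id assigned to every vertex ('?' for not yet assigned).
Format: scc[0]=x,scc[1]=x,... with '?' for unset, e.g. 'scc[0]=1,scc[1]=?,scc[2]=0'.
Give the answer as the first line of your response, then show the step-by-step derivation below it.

scc[0]=4,scc[1]=1,scc[2]=5,scc[3]=3,scc[4]=0,scc[5]=6,scc[6]=0,scc[7]=2

step 1: low=(low[0]=0,low[1]=2,low[2]=?,low[3]=1,low[4]=3,low[5]=?,low[6]=3,low[7]=?); scc=(scc[0]=?,scc[1]=?,scc[2]=?,scc[3]=?,scc[4]=?,scc[5]=?,scc[6]=?,scc[7]=?)
step 2: low=(low[0]=0,low[1]=2,low[2]=?,low[3]=1,low[4]=3,low[5]=?,low[6]=3,low[7]=?); scc=(scc[0]=?,scc[1]=?,scc[2]=?,scc[3]=?,scc[4]=0,scc[5]=?,scc[6]=0,scc[7]=?)
step 3: low=(low[0]=0,low[1]=2,low[2]=?,low[3]=1,low[4]=3,low[5]=?,low[6]=3,low[7]=?); scc=(scc[0]=?,scc[1]=1,scc[2]=?,scc[3]=?,scc[4]=0,scc[5]=?,scc[6]=0,scc[7]=?)
step 4: low=(low[0]=0,low[1]=2,low[2]=?,low[3]=1,low[4]=3,low[5]=?,low[6]=3,low[7]=5); scc=(scc[0]=?,scc[1]=1,scc[2]=?,scc[3]=?,scc[4]=0,scc[5]=?,scc[6]=0,scc[7]=2)
step 5: low=(low[0]=0,low[1]=2,low[2]=?,low[3]=1,low[4]=3,low[5]=?,low[6]=3,low[7]=5); scc=(scc[0]=?,scc[1]=1,scc[2]=?,scc[3]=3,scc[4]=0,scc[5]=?,scc[6]=0,scc[7]=2)
step 6: low=(low[0]=0,low[1]=2,low[2]=?,low[3]=1,low[4]=3,low[5]=?,low[6]=3,low[7]=5); scc=(scc[0]=4,scc[1]=1,scc[2]=?,scc[3]=3,scc[4]=0,scc[5]=?,scc[6]=0,scc[7]=2)
step 7: low=(low[0]=0,low[1]=2,low[2]=6,low[3]=1,low[4]=3,low[5]=?,low[6]=3,low[7]=5); scc=(scc[0]=4,scc[1]=1,scc[2]=5,scc[3]=3,scc[4]=0,scc[5]=?,scc[6]=0,scc[7]=2)
step 8: low=(low[0]=0,low[1]=2,low[2]=6,low[3]=1,low[4]=3,low[5]=7,low[6]=3,low[7]=5); scc=(scc[0]=4,scc[1]=1,scc[2]=5,scc[3]=3,scc[4]=0,scc[5]=6,scc[6]=0,scc[7]=2)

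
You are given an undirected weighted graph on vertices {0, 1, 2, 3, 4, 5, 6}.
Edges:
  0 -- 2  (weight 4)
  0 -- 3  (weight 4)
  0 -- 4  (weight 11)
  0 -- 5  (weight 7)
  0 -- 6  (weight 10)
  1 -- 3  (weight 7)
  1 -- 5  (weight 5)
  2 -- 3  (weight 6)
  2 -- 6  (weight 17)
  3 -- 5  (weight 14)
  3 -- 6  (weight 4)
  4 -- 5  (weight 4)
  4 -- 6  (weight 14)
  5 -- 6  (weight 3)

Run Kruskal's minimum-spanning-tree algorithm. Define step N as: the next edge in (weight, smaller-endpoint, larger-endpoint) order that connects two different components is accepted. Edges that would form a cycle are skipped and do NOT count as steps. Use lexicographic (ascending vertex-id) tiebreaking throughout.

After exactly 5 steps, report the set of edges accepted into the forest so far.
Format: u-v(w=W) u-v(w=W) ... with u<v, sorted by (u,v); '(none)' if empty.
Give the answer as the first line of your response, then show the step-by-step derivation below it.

0-2(w=4) 0-3(w=4) 3-6(w=4) 4-5(w=4) 5-6(w=3)

step 1: add edge 5-6 (w=3); MST = {5-6(w=3)}
step 2: add edge 0-2 (w=4); MST = {0-2(w=4) 5-6(w=3)}
step 3: add edge 0-3 (w=4); MST = {0-2(w=4) 0-3(w=4) 5-6(w=3)}
step 4: add edge 3-6 (w=4); MST = {0-2(w=4) 0-3(w=4) 3-6(w=4) 5-6(w=3)}
step 5: add edge 4-5 (w=4); MST = {0-2(w=4) 0-3(w=4) 3-6(w=4) 4-5(w=4) 5-6(w=3)}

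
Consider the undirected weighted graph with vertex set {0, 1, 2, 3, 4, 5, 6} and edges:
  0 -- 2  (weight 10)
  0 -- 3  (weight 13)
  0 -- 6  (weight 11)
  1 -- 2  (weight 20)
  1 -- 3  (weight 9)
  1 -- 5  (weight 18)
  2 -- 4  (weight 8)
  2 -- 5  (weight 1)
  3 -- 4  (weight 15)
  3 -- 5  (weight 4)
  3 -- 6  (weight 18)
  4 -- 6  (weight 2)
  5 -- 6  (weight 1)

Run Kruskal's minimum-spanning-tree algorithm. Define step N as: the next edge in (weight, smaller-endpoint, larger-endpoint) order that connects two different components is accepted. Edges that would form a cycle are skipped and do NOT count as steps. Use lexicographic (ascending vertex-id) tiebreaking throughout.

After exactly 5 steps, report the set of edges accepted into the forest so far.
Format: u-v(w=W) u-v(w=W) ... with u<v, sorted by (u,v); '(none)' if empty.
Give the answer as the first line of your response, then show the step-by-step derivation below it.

1-3(w=9) 2-5(w=1) 3-5(w=4) 4-6(w=2) 5-6(w=1)

step 1: add edge 2-5 (w=1); MST = {2-5(w=1)}
step 2: add edge 5-6 (w=1); MST = {2-5(w=1) 5-6(w=1)}
step 3: add edge 4-6 (w=2); MST = {2-5(w=1) 4-6(w=2) 5-6(w=1)}
step 4: add edge 3-5 (w=4); MST = {2-5(w=1) 3-5(w=4) 4-6(w=2) 5-6(w=1)}
step 5: add edge 1-3 (w=9); MST = {1-3(w=9) 2-5(w=1) 3-5(w=4) 4-6(w=2) 5-6(w=1)}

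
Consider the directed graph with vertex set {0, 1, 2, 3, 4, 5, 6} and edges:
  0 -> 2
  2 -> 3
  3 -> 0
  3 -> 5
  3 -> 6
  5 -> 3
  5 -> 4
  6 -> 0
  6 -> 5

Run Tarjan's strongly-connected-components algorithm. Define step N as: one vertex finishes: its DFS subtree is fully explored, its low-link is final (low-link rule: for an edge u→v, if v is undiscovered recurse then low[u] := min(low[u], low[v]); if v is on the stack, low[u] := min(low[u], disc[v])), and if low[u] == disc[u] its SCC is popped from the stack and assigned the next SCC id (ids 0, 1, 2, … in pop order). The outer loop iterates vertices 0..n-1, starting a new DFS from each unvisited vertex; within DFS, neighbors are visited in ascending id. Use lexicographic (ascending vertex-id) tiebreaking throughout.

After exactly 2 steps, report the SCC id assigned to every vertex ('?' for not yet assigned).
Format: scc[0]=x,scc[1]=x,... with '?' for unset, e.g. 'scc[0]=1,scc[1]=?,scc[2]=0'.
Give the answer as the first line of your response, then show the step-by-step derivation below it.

scc[0]=?,scc[1]=?,scc[2]=?,scc[3]=?,scc[4]=0,scc[5]=?,scc[6]=?

step 1: low=(low[0]=0,low[1]=?,low[2]=1,low[3]=0,low[4]=4,low[5]=2,low[6]=?); scc=(scc[0]=?,scc[1]=?,scc[2]=?,scc[3]=?,scc[4]=0,scc[5]=?,scc[6]=?)
step 2: low=(low[0]=0,low[1]=?,low[2]=1,low[3]=0,low[4]=4,low[5]=2,low[6]=?); scc=(scc[0]=?,scc[1]=?,scc[2]=?,scc[3]=?,scc[4]=0,scc[5]=?,scc[6]=?)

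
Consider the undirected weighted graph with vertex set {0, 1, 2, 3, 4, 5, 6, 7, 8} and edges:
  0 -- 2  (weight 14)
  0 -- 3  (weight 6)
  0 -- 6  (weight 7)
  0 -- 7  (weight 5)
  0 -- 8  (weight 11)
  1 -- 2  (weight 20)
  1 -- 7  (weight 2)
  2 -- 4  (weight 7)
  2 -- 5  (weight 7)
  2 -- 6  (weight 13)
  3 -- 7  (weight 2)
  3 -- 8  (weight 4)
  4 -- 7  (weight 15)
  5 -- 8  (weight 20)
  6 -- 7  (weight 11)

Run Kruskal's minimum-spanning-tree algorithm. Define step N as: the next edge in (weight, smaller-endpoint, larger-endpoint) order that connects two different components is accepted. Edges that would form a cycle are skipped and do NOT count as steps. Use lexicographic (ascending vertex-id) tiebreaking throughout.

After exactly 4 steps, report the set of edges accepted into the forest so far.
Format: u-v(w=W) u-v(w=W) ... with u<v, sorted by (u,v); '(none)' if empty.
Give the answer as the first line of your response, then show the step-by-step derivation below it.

0-7(w=5) 1-7(w=2) 3-7(w=2) 3-8(w=4)

step 1: add edge 1-7 (w=2); MST = {1-7(w=2)}
step 2: add edge 3-7 (w=2); MST = {1-7(w=2) 3-7(w=2)}
step 3: add edge 3-8 (w=4); MST = {1-7(w=2) 3-7(w=2) 3-8(w=4)}
step 4: add edge 0-7 (w=5); MST = {0-7(w=5) 1-7(w=2) 3-7(w=2) 3-8(w=4)}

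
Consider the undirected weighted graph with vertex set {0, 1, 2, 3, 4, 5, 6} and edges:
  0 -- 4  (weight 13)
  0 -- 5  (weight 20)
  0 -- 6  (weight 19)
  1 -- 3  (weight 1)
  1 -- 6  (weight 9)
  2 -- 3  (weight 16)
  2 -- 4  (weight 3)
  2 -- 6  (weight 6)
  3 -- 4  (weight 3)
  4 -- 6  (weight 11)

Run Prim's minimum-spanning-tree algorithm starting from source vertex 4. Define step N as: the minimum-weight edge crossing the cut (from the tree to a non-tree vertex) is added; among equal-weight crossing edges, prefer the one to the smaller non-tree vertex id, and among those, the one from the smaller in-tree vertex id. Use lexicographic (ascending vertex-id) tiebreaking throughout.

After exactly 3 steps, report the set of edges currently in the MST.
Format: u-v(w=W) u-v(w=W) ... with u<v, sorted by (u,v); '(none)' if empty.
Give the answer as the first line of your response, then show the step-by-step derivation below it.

1-3(w=1) 2-4(w=3) 3-4(w=3)

step 1: add edge 2-4 (w=3); MST = {2-4(w=3)}
step 2: add edge 3-4 (w=3); MST = {2-4(w=3) 3-4(w=3)}
step 3: add edge 1-3 (w=1); MST = {1-3(w=1) 2-4(w=3) 3-4(w=3)}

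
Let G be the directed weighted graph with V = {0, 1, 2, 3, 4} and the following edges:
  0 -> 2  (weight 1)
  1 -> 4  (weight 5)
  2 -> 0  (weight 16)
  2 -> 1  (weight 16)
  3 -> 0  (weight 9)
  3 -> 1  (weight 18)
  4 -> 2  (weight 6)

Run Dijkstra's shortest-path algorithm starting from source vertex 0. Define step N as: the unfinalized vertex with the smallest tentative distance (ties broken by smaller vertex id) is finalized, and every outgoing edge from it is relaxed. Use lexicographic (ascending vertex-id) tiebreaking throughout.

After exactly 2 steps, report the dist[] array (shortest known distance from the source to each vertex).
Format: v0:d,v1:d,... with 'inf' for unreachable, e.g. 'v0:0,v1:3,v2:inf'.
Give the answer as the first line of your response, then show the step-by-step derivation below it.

v0:0,v1:17,v2:1,v3:inf,v4:inf

step 1: dist = v0:0,v1:inf,v2:1,v3:inf,v4:inf
step 2: dist = v0:0,v1:17,v2:1,v3:inf,v4:inf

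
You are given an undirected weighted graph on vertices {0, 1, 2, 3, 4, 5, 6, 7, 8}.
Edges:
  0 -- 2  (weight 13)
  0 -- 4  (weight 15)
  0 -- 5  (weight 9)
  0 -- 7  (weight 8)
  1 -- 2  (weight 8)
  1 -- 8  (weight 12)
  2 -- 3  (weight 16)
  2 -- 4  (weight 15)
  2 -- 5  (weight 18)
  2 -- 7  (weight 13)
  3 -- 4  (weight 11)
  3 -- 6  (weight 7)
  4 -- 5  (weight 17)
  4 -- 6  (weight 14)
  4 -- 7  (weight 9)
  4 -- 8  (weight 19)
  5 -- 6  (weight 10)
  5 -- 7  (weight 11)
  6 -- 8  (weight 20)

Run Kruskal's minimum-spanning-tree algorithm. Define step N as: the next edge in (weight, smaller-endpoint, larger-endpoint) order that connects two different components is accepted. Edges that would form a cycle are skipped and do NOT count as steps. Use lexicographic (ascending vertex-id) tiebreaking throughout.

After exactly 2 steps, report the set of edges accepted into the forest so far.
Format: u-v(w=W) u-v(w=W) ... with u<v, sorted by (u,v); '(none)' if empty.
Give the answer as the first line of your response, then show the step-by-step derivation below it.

0-7(w=8) 3-6(w=7)

step 1: add edge 3-6 (w=7); MST = {3-6(w=7)}
step 2: add edge 0-7 (w=8); MST = {0-7(w=8) 3-6(w=7)}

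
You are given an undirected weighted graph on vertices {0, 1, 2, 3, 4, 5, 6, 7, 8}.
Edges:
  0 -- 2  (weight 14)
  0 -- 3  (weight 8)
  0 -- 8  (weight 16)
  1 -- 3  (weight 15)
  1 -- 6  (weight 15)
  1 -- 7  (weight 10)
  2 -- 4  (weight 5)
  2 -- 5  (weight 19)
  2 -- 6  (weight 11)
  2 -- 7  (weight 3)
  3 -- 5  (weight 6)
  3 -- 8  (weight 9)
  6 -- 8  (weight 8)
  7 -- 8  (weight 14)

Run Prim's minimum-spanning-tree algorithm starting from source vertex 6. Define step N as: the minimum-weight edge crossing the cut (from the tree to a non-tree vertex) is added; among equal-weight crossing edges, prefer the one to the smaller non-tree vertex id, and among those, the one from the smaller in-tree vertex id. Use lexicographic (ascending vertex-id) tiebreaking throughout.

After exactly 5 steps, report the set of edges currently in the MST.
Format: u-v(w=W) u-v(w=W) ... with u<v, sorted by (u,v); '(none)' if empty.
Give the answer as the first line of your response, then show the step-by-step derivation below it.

0-3(w=8) 2-6(w=11) 3-5(w=6) 3-8(w=9) 6-8(w=8)

step 1: add edge 6-8 (w=8); MST = {6-8(w=8)}
step 2: add edge 3-8 (w=9); MST = {3-8(w=9) 6-8(w=8)}
step 3: add edge 3-5 (w=6); MST = {3-5(w=6) 3-8(w=9) 6-8(w=8)}
step 4: add edge 0-3 (w=8); MST = {0-3(w=8) 3-5(w=6) 3-8(w=9) 6-8(w=8)}
step 5: add edge 2-6 (w=11); MST = {0-3(w=8) 2-6(w=11) 3-5(w=6) 3-8(w=9) 6-8(w=8)}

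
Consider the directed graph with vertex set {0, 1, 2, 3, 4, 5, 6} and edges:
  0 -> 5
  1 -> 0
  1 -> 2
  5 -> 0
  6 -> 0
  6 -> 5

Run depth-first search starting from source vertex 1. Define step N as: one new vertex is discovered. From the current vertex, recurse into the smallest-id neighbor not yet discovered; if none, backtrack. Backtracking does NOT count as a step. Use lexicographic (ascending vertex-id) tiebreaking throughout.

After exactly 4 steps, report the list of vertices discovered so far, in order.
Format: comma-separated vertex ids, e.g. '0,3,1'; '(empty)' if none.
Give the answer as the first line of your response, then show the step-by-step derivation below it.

1,0,5,2

step 1: discover 1; path=1; order=1
step 2: discover 0; path=1>0; order=1,0
step 3: discover 5; path=1>0>5; order=1,0,5
step 4: discover 2; path=1>2; order=1,0,5,2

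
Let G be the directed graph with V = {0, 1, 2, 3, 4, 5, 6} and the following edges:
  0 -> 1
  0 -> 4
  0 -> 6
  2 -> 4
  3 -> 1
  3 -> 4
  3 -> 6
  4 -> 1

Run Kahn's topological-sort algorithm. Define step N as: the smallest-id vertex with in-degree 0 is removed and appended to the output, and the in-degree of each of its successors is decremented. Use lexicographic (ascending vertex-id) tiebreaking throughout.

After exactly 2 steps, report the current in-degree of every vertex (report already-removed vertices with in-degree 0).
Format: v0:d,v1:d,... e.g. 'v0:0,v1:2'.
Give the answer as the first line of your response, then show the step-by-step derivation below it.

v0:0,v1:2,v2:0,v3:0,v4:1,v5:0,v6:1

step 1: output 0; order=[0]; indeg=(0,2,0,0,2,0,1)
step 2: output 2; order=[0,2]; indeg=(0,2,0,0,1,0,1)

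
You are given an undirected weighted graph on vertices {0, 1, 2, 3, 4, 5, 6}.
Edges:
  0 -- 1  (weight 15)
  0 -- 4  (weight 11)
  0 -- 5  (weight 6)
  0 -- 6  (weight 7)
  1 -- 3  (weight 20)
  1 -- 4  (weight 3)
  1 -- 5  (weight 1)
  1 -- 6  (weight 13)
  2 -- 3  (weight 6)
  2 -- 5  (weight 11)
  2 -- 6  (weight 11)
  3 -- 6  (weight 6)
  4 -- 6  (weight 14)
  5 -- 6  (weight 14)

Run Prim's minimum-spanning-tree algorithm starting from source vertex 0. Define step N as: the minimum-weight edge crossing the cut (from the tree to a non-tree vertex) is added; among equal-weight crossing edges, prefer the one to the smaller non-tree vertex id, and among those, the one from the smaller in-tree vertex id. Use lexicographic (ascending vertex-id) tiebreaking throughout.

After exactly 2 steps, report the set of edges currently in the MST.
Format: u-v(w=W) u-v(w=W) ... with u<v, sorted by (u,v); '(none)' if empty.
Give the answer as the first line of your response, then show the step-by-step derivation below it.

0-5(w=6) 1-5(w=1)

step 1: add edge 0-5 (w=6); MST = {0-5(w=6)}
step 2: add edge 1-5 (w=1); MST = {0-5(w=6) 1-5(w=1)}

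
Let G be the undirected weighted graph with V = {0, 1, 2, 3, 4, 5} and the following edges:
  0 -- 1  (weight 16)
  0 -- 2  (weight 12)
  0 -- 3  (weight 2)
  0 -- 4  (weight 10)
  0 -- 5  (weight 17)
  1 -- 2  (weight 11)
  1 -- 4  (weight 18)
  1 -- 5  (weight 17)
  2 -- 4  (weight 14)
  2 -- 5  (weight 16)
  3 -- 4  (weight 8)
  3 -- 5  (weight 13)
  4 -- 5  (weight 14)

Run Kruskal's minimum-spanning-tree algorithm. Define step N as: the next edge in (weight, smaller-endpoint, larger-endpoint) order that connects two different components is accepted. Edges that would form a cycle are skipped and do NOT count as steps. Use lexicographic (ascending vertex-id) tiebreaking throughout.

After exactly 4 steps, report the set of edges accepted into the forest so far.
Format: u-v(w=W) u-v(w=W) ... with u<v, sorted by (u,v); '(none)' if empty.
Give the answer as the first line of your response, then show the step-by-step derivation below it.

0-2(w=12) 0-3(w=2) 1-2(w=11) 3-4(w=8)

step 1: add edge 0-3 (w=2); MST = {0-3(w=2)}
step 2: add edge 3-4 (w=8); MST = {0-3(w=2) 3-4(w=8)}
step 3: add edge 1-2 (w=11); MST = {0-3(w=2) 1-2(w=11) 3-4(w=8)}
step 4: add edge 0-2 (w=12); MST = {0-2(w=12) 0-3(w=2) 1-2(w=11) 3-4(w=8)}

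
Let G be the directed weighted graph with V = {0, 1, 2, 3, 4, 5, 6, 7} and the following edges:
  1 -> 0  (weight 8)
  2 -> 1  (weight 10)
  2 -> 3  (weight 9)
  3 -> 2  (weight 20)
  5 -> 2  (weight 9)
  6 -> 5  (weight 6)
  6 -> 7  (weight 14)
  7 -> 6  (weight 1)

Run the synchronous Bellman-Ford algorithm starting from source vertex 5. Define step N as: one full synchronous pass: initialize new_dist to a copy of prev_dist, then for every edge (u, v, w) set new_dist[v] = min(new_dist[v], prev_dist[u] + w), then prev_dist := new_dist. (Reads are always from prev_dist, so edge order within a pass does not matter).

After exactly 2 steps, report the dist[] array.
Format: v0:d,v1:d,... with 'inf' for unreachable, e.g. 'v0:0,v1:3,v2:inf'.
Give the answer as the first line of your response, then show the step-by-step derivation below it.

v0:inf,v1:19,v2:9,v3:18,v4:inf,v5:0,v6:inf,v7:inf

step 1: dist = v0:inf,v1:inf,v2:9,v3:inf,v4:inf,v5:0,v6:inf,v7:inf
step 2: dist = v0:inf,v1:19,v2:9,v3:18,v4:inf,v5:0,v6:inf,v7:inf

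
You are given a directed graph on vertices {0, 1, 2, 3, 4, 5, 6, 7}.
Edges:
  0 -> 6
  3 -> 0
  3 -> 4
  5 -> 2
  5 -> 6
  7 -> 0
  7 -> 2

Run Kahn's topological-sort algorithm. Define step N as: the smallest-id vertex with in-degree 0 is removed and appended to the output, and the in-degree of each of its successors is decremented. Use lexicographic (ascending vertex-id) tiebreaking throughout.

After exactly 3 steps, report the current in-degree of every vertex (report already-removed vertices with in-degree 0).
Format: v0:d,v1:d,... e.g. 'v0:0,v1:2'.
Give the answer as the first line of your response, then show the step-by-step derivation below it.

v0:1,v1:0,v2:2,v3:0,v4:0,v5:0,v6:2,v7:0

step 1: output 1; order=[1]; indeg=(2,0,2,0,1,0,2,0)
step 2: output 3; order=[1,3]; indeg=(1,0,2,0,0,0,2,0)
step 3: output 4; order=[1,3,4]; indeg=(1,0,2,0,0,0,2,0)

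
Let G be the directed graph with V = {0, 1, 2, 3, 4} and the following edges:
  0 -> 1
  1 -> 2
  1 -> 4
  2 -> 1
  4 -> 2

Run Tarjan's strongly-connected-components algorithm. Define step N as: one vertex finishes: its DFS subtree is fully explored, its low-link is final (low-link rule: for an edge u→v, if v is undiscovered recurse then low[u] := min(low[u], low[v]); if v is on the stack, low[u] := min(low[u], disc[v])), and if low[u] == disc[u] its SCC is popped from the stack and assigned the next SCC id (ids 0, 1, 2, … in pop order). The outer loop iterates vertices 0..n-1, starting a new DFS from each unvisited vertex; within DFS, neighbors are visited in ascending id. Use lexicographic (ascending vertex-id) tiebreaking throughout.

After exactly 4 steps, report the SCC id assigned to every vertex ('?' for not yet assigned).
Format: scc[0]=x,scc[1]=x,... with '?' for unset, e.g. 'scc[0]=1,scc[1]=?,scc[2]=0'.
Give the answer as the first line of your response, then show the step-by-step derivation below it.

scc[0]=1,scc[1]=0,scc[2]=0,scc[3]=?,scc[4]=0

step 1: low=(low[0]=0,low[1]=1,low[2]=1,low[3]=?,low[4]=?); scc=(scc[0]=?,scc[1]=?,scc[2]=?,scc[3]=?,scc[4]=?)
step 2: low=(low[0]=0,low[1]=1,low[2]=1,low[3]=?,low[4]=2); scc=(scc[0]=?,scc[1]=?,scc[2]=?,scc[3]=?,scc[4]=?)
step 3: low=(low[0]=0,low[1]=1,low[2]=1,low[3]=?,low[4]=2); scc=(scc[0]=?,scc[1]=0,scc[2]=0,scc[3]=?,scc[4]=0)
step 4: low=(low[0]=0,low[1]=1,low[2]=1,low[3]=?,low[4]=2); scc=(scc[0]=1,scc[1]=0,scc[2]=0,scc[3]=?,scc[4]=0)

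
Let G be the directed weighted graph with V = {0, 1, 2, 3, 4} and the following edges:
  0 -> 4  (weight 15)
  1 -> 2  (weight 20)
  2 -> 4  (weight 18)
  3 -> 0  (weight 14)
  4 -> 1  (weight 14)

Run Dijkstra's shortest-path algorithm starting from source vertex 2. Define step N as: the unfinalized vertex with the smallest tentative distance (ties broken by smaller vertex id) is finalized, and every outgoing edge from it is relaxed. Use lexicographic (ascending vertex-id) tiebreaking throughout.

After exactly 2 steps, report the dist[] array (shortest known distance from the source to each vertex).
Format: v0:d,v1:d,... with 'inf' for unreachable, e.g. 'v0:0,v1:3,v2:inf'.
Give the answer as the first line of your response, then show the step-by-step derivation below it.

v0:inf,v1:32,v2:0,v3:inf,v4:18

step 1: dist = v0:inf,v1:inf,v2:0,v3:inf,v4:18
step 2: dist = v0:inf,v1:32,v2:0,v3:inf,v4:18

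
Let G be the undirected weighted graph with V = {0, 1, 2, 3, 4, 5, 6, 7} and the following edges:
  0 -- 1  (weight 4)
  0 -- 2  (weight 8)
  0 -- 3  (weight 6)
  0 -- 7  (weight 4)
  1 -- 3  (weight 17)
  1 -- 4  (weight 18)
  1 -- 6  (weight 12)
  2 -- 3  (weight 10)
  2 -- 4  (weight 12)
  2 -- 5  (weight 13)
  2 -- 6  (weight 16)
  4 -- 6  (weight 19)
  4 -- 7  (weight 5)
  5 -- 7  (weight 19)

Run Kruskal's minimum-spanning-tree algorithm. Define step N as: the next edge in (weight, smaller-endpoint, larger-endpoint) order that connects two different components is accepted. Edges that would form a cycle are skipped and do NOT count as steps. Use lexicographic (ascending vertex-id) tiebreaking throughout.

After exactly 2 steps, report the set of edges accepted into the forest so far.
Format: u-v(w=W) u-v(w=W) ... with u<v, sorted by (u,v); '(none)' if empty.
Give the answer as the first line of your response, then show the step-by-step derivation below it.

0-1(w=4) 0-7(w=4)

step 1: add edge 0-1 (w=4); MST = {0-1(w=4)}
step 2: add edge 0-7 (w=4); MST = {0-1(w=4) 0-7(w=4)}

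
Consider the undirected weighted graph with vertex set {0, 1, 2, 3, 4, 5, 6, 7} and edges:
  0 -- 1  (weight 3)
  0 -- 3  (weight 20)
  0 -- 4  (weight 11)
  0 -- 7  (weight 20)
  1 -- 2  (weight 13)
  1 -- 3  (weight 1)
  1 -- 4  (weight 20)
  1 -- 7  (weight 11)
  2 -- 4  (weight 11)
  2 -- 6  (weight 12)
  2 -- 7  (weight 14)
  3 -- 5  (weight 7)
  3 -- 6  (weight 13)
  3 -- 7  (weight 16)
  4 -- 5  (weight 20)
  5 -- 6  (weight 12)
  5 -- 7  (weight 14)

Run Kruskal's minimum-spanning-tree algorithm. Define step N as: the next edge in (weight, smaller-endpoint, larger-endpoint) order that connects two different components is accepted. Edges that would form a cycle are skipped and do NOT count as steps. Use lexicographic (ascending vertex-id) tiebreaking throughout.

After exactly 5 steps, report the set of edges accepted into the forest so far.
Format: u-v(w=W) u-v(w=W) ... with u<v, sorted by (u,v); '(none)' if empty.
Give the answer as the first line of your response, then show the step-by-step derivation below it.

0-1(w=3) 0-4(w=11) 1-3(w=1) 1-7(w=11) 3-5(w=7)

step 1: add edge 1-3 (w=1); MST = {1-3(w=1)}
step 2: add edge 0-1 (w=3); MST = {0-1(w=3) 1-3(w=1)}
step 3: add edge 3-5 (w=7); MST = {0-1(w=3) 1-3(w=1) 3-5(w=7)}
step 4: add edge 0-4 (w=11); MST = {0-1(w=3) 0-4(w=11) 1-3(w=1) 3-5(w=7)}
step 5: add edge 1-7 (w=11); MST = {0-1(w=3) 0-4(w=11) 1-3(w=1) 1-7(w=11) 3-5(w=7)}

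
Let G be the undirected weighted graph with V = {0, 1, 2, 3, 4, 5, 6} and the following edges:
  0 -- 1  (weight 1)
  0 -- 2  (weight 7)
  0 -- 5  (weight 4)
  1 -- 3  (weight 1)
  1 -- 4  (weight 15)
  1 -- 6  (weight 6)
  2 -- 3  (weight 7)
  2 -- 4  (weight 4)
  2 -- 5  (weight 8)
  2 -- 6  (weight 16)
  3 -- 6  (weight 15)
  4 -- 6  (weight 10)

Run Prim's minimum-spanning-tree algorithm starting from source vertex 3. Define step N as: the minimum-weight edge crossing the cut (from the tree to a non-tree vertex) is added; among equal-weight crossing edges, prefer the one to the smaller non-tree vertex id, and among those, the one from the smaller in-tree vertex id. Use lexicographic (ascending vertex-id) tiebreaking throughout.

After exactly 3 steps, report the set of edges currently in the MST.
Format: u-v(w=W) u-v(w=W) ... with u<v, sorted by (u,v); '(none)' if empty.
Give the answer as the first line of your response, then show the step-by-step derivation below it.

0-1(w=1) 0-5(w=4) 1-3(w=1)

step 1: add edge 1-3 (w=1); MST = {1-3(w=1)}
step 2: add edge 0-1 (w=1); MST = {0-1(w=1) 1-3(w=1)}
step 3: add edge 0-5 (w=4); MST = {0-1(w=1) 0-5(w=4) 1-3(w=1)}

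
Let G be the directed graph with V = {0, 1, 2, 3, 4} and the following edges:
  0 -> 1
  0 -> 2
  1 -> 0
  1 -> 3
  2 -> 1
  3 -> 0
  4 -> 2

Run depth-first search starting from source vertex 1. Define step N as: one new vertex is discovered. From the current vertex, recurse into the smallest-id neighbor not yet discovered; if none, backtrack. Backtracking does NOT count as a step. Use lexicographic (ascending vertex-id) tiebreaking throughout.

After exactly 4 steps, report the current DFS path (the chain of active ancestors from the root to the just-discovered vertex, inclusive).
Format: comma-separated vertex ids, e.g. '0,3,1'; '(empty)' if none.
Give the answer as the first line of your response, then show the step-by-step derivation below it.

1,3

step 1: discover 1; path=1; order=1
step 2: discover 0; path=1>0; order=1,0
step 3: discover 2; path=1>0>2; order=1,0,2
step 4: discover 3; path=1>3; order=1,0,2,3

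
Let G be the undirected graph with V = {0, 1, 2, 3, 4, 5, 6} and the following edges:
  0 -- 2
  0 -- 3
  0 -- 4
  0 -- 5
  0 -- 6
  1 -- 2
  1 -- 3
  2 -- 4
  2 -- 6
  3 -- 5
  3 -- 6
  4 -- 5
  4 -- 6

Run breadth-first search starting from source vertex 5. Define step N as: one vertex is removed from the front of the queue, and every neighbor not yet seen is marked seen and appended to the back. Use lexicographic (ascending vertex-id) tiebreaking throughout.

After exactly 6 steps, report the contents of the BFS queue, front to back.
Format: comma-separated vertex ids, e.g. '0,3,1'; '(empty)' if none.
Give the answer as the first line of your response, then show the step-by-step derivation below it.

1

step 1: dequeue 5; queue=[0,3,4]; order=5
step 2: dequeue 0; queue=[3,4,2,6]; order=5,0
step 3: dequeue 3; queue=[4,2,6,1]; order=5,0,3
step 4: dequeue 4; queue=[2,6,1]; order=5,0,3,4
step 5: dequeue 2; queue=[6,1]; order=5,0,3,4,2
step 6: dequeue 6; queue=[1]; order=5,0,3,4,2,6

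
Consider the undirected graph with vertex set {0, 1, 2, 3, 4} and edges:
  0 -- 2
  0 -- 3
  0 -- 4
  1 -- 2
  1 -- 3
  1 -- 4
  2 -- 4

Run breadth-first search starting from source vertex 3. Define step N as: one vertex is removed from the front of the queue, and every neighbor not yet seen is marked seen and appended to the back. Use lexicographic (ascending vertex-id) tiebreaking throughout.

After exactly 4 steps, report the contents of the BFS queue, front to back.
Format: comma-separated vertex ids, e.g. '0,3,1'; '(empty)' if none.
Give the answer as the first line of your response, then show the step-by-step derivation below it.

4

step 1: dequeue 3; queue=[0,1]; order=3
step 2: dequeue 0; queue=[1,2,4]; order=3,0
step 3: dequeue 1; queue=[2,4]; order=3,0,1
step 4: dequeue 2; queue=[4]; order=3,0,1,2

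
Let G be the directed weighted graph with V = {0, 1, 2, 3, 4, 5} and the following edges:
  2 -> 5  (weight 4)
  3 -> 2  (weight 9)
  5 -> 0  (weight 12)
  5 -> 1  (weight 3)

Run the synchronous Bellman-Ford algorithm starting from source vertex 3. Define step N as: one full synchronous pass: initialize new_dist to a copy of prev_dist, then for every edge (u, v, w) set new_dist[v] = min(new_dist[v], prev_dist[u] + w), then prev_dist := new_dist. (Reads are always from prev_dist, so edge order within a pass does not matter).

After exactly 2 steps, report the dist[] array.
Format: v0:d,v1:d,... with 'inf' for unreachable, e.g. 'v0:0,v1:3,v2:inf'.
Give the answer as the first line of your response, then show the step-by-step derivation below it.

v0:inf,v1:inf,v2:9,v3:0,v4:inf,v5:13

step 1: dist = v0:inf,v1:inf,v2:9,v3:0,v4:inf,v5:inf
step 2: dist = v0:inf,v1:inf,v2:9,v3:0,v4:inf,v5:13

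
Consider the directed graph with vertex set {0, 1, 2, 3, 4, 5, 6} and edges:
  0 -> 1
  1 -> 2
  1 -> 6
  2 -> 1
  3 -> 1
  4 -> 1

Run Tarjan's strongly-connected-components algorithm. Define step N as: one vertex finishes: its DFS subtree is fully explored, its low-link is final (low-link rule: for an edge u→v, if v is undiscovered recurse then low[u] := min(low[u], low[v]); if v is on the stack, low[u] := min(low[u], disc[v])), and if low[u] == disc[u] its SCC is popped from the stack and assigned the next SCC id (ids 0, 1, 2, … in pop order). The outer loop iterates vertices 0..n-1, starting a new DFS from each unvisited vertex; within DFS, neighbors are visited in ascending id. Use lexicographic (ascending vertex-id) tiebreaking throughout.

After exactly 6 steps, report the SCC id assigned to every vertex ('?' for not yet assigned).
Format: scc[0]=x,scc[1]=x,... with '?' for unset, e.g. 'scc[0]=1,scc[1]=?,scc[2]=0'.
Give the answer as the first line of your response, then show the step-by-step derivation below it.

scc[0]=2,scc[1]=1,scc[2]=1,scc[3]=3,scc[4]=4,scc[5]=?,scc[6]=0

step 1: low=(low[0]=0,low[1]=1,low[2]=1,low[3]=?,low[4]=?,low[5]=?,low[6]=?); scc=(scc[0]=?,scc[1]=?,scc[2]=?,scc[3]=?,scc[4]=?,scc[5]=?,scc[6]=?)
step 2: low=(low[0]=0,low[1]=1,low[2]=1,low[3]=?,low[4]=?,low[5]=?,low[6]=3); scc=(scc[0]=?,scc[1]=?,scc[2]=?,scc[3]=?,scc[4]=?,scc[5]=?,scc[6]=0)
step 3: low=(low[0]=0,low[1]=1,low[2]=1,low[3]=?,low[4]=?,low[5]=?,low[6]=3); scc=(scc[0]=?,scc[1]=1,scc[2]=1,scc[3]=?,scc[4]=?,scc[5]=?,scc[6]=0)
step 4: low=(low[0]=0,low[1]=1,low[2]=1,low[3]=?,low[4]=?,low[5]=?,low[6]=3); scc=(scc[0]=2,scc[1]=1,scc[2]=1,scc[3]=?,scc[4]=?,scc[5]=?,scc[6]=0)
step 5: low=(low[0]=0,low[1]=1,low[2]=1,low[3]=4,low[4]=?,low[5]=?,low[6]=3); scc=(scc[0]=2,scc[1]=1,scc[2]=1,scc[3]=3,scc[4]=?,scc[5]=?,scc[6]=0)
step 6: low=(low[0]=0,low[1]=1,low[2]=1,low[3]=4,low[4]=5,low[5]=?,low[6]=3); scc=(scc[0]=2,scc[1]=1,scc[2]=1,scc[3]=3,scc[4]=4,scc[5]=?,scc[6]=0)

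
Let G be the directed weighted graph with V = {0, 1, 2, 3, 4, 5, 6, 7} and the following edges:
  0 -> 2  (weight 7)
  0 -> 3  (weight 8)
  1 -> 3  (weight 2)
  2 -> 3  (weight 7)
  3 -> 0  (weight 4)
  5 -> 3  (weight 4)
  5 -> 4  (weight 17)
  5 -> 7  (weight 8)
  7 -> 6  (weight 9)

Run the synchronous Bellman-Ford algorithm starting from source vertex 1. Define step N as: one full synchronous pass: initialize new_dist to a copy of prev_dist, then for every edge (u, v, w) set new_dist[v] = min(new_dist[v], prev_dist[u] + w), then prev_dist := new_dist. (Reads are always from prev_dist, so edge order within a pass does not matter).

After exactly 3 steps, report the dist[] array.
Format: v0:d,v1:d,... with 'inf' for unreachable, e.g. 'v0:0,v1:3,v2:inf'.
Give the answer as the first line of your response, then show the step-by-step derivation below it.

v0:6,v1:0,v2:13,v3:2,v4:inf,v5:inf,v6:inf,v7:inf

step 1: dist = v0:inf,v1:0,v2:inf,v3:2,v4:inf,v5:inf,v6:inf,v7:inf
step 2: dist = v0:6,v1:0,v2:inf,v3:2,v4:inf,v5:inf,v6:inf,v7:inf
step 3: dist = v0:6,v1:0,v2:13,v3:2,v4:inf,v5:inf,v6:inf,v7:inf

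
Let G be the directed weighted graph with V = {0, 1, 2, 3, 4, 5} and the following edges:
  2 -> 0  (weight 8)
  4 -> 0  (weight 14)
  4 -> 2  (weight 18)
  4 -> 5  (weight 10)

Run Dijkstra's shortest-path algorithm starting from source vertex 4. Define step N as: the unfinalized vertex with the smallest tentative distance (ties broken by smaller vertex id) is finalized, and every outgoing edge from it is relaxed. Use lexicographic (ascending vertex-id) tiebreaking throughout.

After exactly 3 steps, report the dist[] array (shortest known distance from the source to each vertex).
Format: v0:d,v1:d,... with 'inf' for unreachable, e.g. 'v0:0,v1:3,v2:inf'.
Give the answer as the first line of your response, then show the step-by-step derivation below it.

v0:14,v1:inf,v2:18,v3:inf,v4:0,v5:10

step 1: dist = v0:14,v1:inf,v2:18,v3:inf,v4:0,v5:10
step 2: dist = v0:14,v1:inf,v2:18,v3:inf,v4:0,v5:10
step 3: dist = v0:14,v1:inf,v2:18,v3:inf,v4:0,v5:10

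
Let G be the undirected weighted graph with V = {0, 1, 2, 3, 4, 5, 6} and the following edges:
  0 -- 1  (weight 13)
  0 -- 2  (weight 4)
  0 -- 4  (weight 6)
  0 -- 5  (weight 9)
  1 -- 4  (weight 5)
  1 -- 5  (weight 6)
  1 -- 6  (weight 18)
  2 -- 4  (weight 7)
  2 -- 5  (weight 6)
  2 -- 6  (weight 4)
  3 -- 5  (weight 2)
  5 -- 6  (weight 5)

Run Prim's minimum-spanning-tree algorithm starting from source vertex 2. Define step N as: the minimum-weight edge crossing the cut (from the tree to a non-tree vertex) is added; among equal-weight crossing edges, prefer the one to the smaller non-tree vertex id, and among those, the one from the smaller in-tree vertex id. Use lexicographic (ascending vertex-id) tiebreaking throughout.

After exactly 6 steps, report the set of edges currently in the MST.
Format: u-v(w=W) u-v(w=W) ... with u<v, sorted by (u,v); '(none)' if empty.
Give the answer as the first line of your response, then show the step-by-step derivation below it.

0-2(w=4) 1-4(w=5) 1-5(w=6) 2-6(w=4) 3-5(w=2) 5-6(w=5)

step 1: add edge 0-2 (w=4); MST = {0-2(w=4)}
step 2: add edge 2-6 (w=4); MST = {0-2(w=4) 2-6(w=4)}
step 3: add edge 5-6 (w=5); MST = {0-2(w=4) 2-6(w=4) 5-6(w=5)}
step 4: add edge 3-5 (w=2); MST = {0-2(w=4) 2-6(w=4) 3-5(w=2) 5-6(w=5)}
step 5: add edge 1-5 (w=6); MST = {0-2(w=4) 1-5(w=6) 2-6(w=4) 3-5(w=2) 5-6(w=5)}
step 6: add edge 1-4 (w=5); MST = {0-2(w=4) 1-4(w=5) 1-5(w=6) 2-6(w=4) 3-5(w=2) 5-6(w=5)}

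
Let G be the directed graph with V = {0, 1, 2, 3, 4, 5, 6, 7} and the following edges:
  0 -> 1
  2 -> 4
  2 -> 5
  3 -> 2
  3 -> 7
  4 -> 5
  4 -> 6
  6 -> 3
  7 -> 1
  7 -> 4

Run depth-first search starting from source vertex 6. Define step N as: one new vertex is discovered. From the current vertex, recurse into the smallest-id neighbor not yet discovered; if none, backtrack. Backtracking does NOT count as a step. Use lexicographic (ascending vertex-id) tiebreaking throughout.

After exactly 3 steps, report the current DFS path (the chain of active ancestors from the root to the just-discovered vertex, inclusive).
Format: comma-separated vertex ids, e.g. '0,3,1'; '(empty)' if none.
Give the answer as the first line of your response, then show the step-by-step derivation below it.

6,3,2

step 1: discover 6; path=6; order=6
step 2: discover 3; path=6>3; order=6,3
step 3: discover 2; path=6>3>2; order=6,3,2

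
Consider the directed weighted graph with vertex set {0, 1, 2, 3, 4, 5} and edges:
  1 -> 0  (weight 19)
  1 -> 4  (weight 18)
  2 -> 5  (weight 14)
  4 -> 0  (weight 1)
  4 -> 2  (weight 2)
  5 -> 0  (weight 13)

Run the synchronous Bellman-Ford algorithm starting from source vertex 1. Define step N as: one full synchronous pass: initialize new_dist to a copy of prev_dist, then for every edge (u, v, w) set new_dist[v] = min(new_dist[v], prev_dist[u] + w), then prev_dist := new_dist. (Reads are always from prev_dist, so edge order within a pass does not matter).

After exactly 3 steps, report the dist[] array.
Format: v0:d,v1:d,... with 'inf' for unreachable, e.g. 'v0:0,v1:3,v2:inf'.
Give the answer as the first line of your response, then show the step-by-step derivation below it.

v0:19,v1:0,v2:20,v3:inf,v4:18,v5:34

step 1: dist = v0:19,v1:0,v2:inf,v3:inf,v4:18,v5:inf
step 2: dist = v0:19,v1:0,v2:20,v3:inf,v4:18,v5:inf
step 3: dist = v0:19,v1:0,v2:20,v3:inf,v4:18,v5:34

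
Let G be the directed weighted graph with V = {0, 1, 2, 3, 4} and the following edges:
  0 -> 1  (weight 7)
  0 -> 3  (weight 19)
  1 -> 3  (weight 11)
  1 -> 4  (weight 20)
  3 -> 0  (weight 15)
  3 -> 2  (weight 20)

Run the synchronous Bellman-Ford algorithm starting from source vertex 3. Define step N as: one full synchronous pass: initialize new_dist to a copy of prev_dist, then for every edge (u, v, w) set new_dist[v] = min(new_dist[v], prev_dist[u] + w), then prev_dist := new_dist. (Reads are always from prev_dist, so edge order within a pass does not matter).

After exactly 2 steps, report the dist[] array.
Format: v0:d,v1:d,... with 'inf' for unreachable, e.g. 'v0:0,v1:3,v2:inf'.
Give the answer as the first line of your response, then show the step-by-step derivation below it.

v0:15,v1:22,v2:20,v3:0,v4:inf

step 1: dist = v0:15,v1:inf,v2:20,v3:0,v4:inf
step 2: dist = v0:15,v1:22,v2:20,v3:0,v4:inf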